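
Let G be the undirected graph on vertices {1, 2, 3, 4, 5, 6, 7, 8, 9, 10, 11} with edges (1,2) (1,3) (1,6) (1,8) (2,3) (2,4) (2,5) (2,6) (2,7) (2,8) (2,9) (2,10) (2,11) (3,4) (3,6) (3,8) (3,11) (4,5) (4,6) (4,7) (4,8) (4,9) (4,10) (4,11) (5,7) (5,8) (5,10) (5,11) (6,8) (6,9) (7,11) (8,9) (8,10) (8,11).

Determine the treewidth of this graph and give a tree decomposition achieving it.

Treewidth 4.
One optimal decomposition is:
Bags: B1 = {2, 4, 5, 8, 11}  B2 = {2, 4, 5, 7, 11}  B3 = {2, 3, 4, 8, 11}  B4 = {2, 3, 4, 6, 8}  B5 = {1, 2, 3, 6, 8}  B6 = {2, 4, 6, 8, 9}  B7 = {2, 4, 5, 8, 10}
Tree: B1–B2, B1–B3, B3–B4, B4–B5, B4–B6, B1–B7

Every bag has size at most 5, so the width is 5 − 1 = 4 and tw(G) ≤ 4. On the other hand G contains the 5-clique {1, 2, 3, 6, 8}. A clique must lie in a single bag of any decomposition, so no decomposition can have width below 4. Therefore the treewidth is 4.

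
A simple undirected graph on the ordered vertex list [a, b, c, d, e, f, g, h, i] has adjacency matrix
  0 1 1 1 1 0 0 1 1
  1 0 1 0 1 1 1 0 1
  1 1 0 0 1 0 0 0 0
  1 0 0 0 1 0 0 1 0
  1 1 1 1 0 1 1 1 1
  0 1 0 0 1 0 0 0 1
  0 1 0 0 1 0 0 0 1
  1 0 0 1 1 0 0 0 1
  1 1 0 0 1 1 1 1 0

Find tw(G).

A width-3 tree decomposition is:
Bags: B1 = {b, e, f, i}  B2 = {a, b, e, i}  B3 = {a, e, h, i}  B4 = {b, e, g, i}  B5 = {a, d, e, h}  B6 = {a, b, c, e}
Tree: B1–B2, B2–B3, B1–B4, B3–B5, B2–B6
Every bag has size at most 4, so the width is 4 − 1 = 3 and tw(G) ≤ 3. For the lower bound, the 4 vertices {a, d, e, h} are pairwise adjacent, and any tree decomposition puts a clique entirely inside one bag — forcing width ≥ 3. Therefore the treewidth is 3.

3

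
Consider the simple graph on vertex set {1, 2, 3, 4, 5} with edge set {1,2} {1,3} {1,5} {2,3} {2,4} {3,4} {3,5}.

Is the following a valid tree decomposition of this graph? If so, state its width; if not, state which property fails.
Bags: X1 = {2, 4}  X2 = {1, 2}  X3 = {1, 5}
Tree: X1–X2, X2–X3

No — vertex 3 appears in no bag.

A tree decomposition must satisfy three properties: every vertex lies in some bag; for every edge, both endpoints lie together in some bag; and for every vertex, the bags containing it form a connected subtree. Here vertex 3 appears in no bag, so the decomposition is invalid.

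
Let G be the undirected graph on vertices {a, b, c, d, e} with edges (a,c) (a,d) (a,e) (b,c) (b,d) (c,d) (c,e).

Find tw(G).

A width-2 tree decomposition is:
Bags: B1 = {a, c, d}  B2 = {b, c, d}  B3 = {a, c, e}
Tree: B1–B2, B1–B3
Each bag holds 3 vertices, so the decomposition has width 2, which upper-bounds the treewidth. On the other hand G contains the 3-clique {a, c, d}. A clique must lie in a single bag of any decomposition, so no decomposition can have width below 2. Therefore the treewidth is 2.

2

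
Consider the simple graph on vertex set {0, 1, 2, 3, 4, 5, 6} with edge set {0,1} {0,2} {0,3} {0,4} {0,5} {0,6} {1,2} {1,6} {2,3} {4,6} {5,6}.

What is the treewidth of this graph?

A width-2 tree decomposition is:
Bags: B1 = {0, 4, 6}  B2 = {0, 1, 6}  B3 = {0, 1, 2}  B4 = {0, 2, 3}  B5 = {0, 5, 6}
Tree: B1–B2, B2–B3, B3–B4, B2–B5
Each bag holds 3 vertices, so the decomposition has width 2, which upper-bounds the treewidth. For the lower bound, the 3 vertices {0, 1, 2} are pairwise adjacent, and any tree decomposition puts a clique entirely inside one bag — forcing width ≥ 2. The upper and lower bounds meet at 2, so that is the treewidth.

2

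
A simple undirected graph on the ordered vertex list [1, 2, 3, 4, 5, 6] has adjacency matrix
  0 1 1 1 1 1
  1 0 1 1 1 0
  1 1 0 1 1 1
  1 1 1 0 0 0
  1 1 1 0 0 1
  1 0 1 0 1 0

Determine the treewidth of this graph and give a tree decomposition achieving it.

Every bag has size at most 4, so the width is 4 − 1 = 3 and tw(G) ≤ 3. For the lower bound, the 4 vertices {1, 2, 3, 4} are pairwise adjacent, and any tree decomposition puts a clique entirely inside one bag — forcing width ≥ 3. The upper and lower bounds meet at 3, so that is the treewidth.

Treewidth 3.
Bags: B1 = {1, 2, 3, 5}  B2 = {1, 2, 3, 4}  B3 = {1, 3, 5, 6}
Tree: B1–B2, B1–B3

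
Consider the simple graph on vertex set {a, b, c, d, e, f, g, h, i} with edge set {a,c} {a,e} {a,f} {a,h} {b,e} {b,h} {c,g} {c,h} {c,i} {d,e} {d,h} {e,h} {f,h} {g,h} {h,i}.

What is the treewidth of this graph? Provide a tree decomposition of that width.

The largest bag has 3 vertices, giving width 2; this decomposition certifies tw(G) ≤ 2. On the other hand G contains the 3-clique {d, e, h}. A clique must lie in a single bag of any decomposition, so no decomposition can have width below 2. Combining the bounds, tw(G) = 2.

Treewidth 2.
Bags: B1 = {a, c, h}  B2 = {a, e, h}  B3 = {b, e, h}  B4 = {c, g, h}  B5 = {c, h, i}  B6 = {a, f, h}  B7 = {d, e, h}
Tree: B1–B2, B2–B3, B1–B4, B1–B5, B2–B6, B2–B7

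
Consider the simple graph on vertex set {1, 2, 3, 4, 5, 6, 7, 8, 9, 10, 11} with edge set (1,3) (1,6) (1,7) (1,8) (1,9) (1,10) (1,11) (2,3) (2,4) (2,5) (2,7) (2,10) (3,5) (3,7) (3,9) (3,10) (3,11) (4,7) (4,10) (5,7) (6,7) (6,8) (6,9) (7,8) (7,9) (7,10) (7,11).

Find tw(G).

A width-3 tree decomposition is:
Bags: B1 = {1, 3, 7, 10}  B2 = {1, 3, 7, 11}  B3 = {2, 3, 7, 10}  B4 = {1, 3, 7, 9}  B5 = {1, 6, 7, 9}  B6 = {2, 4, 7, 10}  B7 = {1, 6, 7, 8}  B8 = {2, 3, 5, 7}
Tree: B1–B2, B1–B3, B1–B4, B4–B5, B3–B6, B5–B7, B3–B8
Each bag holds 4 vertices, so the decomposition has width 3, which upper-bounds the treewidth. For the lower bound, the 4 vertices {1, 6, 7, 8} are pairwise adjacent, and any tree decomposition puts a clique entirely inside one bag — forcing width ≥ 3. Therefore the treewidth is 3.

3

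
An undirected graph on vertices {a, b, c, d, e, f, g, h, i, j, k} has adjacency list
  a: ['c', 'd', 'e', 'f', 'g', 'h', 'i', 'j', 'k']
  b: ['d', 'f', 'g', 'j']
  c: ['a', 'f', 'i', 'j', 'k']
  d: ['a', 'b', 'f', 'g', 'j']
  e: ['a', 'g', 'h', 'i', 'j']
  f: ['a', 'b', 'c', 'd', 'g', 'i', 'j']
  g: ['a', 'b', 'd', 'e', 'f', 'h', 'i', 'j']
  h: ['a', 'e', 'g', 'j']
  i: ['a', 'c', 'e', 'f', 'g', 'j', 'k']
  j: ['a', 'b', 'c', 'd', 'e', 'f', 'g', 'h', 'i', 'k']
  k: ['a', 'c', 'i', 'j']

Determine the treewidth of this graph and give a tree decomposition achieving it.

Each bag holds 5 vertices, so the decomposition has width 4, which upper-bounds the treewidth. Conversely, {a, e, g, h, j} is a clique of size 5, and the vertices of any clique must share a bag in every tree decomposition; so some bag has ≥ 5 vertices and tw(G) ≥ 4. Therefore the treewidth is 4.

Treewidth 4.
One optimal decomposition is:
Bags: B1 = {a, f, g, i, j}  B2 = {a, e, g, i, j}  B3 = {a, c, f, i, j}  B4 = {a, e, g, h, j}  B5 = {a, d, f, g, j}  B6 = {a, c, i, j, k}  B7 = {b, d, f, g, j}
Tree: B1–B2, B1–B3, B2–B4, B1–B5, B3–B6, B5–B7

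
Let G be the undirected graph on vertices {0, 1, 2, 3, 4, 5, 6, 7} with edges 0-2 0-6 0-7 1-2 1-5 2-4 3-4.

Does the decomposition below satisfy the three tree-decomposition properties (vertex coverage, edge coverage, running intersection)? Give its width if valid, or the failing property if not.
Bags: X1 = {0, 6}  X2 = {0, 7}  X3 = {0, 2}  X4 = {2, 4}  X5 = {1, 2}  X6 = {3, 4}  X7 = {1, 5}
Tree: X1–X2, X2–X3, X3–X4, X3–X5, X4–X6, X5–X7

Yes; width 1.

Checking the three conditions: (i) the bags cover all of {0, 1, 2, 3, 4, 5, 6, 7}; (ii) for each edge, some bag contains both endpoints; (iii) the bags containing any fixed vertex form a subtree. All hold, so the decomposition is valid with width 2 − 1 = 1.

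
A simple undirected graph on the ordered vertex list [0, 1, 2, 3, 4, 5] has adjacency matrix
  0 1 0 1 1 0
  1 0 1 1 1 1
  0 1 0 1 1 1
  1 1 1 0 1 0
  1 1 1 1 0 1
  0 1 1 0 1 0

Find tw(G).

A width-3 tree decomposition is:
Bags: B1 = {1, 2, 3, 4}  B2 = {1, 2, 4, 5}  B3 = {0, 1, 3, 4}
Tree: B1–B2, B1–B3
Each bag holds 4 vertices, so the decomposition has width 3, which upper-bounds the treewidth. Conversely, {0, 1, 3, 4} is a clique of size 4, and the vertices of any clique must share a bag in every tree decomposition; so some bag has ≥ 4 vertices and tw(G) ≥ 3. Combining the bounds, tw(G) = 3.

3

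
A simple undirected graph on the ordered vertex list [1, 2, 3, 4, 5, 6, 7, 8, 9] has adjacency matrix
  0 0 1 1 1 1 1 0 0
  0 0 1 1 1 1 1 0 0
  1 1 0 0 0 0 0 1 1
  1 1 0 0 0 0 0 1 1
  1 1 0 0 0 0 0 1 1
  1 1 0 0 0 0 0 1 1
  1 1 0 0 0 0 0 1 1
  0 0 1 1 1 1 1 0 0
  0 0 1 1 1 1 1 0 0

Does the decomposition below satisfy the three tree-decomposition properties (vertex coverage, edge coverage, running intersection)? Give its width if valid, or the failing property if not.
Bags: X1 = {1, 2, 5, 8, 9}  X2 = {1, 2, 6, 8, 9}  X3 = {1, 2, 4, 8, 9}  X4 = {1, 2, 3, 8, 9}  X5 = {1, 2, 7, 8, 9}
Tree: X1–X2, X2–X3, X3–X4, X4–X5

Yes; width 4.

Checking the three conditions: (i) the bags cover all of {1, 2, 3, 4, 5, 6, 7, 8, 9}; (ii) for each edge, some bag contains both endpoints; (iii) the bags containing any fixed vertex form a subtree. All hold, so the decomposition is valid with width 5 − 1 = 4.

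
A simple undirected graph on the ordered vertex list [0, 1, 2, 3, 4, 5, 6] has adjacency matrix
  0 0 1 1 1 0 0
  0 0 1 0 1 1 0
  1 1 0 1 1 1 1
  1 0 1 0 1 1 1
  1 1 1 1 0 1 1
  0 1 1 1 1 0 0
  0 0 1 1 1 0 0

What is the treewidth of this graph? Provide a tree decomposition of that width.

Treewidth 3.
One optimal decomposition is:
Bags: B1 = {2, 3, 4, 6}  B2 = {0, 2, 3, 4}  B3 = {2, 3, 4, 5}  B4 = {1, 2, 4, 5}
Tree: B1–B2, B2–B3, B3–B4

Every bag has size at most 4, so the width is 4 − 1 = 3 and tw(G) ≤ 3. On the other hand G contains the 4-clique {1, 2, 4, 5}. A clique must lie in a single bag of any decomposition, so no decomposition can have width below 3. Combining the bounds, tw(G) = 3.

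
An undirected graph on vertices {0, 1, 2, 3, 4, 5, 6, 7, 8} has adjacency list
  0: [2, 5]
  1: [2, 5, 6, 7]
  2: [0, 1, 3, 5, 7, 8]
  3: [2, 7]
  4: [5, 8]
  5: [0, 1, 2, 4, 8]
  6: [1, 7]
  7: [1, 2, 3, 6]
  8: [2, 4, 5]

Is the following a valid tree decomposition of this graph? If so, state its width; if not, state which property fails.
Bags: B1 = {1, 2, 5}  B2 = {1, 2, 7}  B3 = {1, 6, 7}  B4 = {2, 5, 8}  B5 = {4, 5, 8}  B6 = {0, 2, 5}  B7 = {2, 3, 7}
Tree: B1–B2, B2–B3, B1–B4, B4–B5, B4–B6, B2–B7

Yes; width 2.

Checking the three conditions: (i) the bags cover all of {0, 1, 2, 3, 4, 5, 6, 7, 8}; (ii) for each edge, some bag contains both endpoints; (iii) the bags containing any fixed vertex form a subtree. All hold, so the decomposition is valid with width 3 − 1 = 2.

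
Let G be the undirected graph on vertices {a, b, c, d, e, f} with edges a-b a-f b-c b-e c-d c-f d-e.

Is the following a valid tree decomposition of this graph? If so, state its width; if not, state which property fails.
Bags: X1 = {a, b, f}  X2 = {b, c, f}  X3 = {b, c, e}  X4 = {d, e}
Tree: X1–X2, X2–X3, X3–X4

No — edge (c,d) lies in no bag.

A tree decomposition must satisfy three properties: every vertex lies in some bag; for every edge, both endpoints lie together in some bag; and for every vertex, the bags containing it form a connected subtree. Here edge (c,d) lies in no bag, so the decomposition is invalid.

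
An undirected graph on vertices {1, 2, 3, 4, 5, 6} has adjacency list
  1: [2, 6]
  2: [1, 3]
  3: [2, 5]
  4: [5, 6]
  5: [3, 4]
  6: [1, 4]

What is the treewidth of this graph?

2

A width-2 tree decomposition is:
Bags: B1 = {1, 4, 6}  B2 = {1, 4, 5}  B3 = {1, 3, 5}  B4 = {1, 2, 3}
Tree: B1–B2, B2–B3, B3–B4
The largest bag has 3 vertices, giving width 2; this decomposition certifies tw(G) ≤ 2. The edges 1–6–4–5–3–2–1 form a cycle, so G is not a tree and its treewidth is at least 2. The upper and lower bounds meet at 2, so that is the treewidth.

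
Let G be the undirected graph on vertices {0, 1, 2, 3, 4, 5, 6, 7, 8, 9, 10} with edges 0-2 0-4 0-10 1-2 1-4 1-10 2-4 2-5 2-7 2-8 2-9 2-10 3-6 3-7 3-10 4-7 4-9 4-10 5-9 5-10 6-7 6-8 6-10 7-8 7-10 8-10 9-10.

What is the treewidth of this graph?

3

A width-3 tree decomposition is:
Bags: B1 = {2, 4, 7, 10}  B2 = {2, 4, 9, 10}  B3 = {1, 2, 4, 10}  B4 = {2, 5, 9, 10}  B5 = {0, 2, 4, 10}  B6 = {2, 7, 8, 10}  B7 = {6, 7, 8, 10}  B8 = {3, 6, 7, 10}
Tree: B1–B2, B2–B3, B2–B4, B2–B5, B1–B6, B6–B7, B7–B8
Each bag holds 4 vertices, so the decomposition has width 3, which upper-bounds the treewidth. For the lower bound, the 4 vertices {2, 7, 8, 10} are pairwise adjacent, and any tree decomposition puts a clique entirely inside one bag — forcing width ≥ 3. Therefore the treewidth is 3.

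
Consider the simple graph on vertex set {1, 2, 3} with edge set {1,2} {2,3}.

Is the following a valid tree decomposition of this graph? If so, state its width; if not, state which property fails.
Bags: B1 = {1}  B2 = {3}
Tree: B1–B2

No — vertex 2 appears in no bag.

A tree decomposition must satisfy three properties: every vertex lies in some bag; for every edge, both endpoints lie together in some bag; and for every vertex, the bags containing it form a connected subtree. Here vertex 2 appears in no bag, so the decomposition is invalid.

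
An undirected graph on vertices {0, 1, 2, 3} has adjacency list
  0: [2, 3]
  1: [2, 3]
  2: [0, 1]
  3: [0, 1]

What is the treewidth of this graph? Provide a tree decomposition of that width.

Each bag holds 3 vertices, so the decomposition has width 2, which upper-bounds the treewidth. Since 3–0–2–1–3 is a cycle in G, G is not acyclic. Forests are exactly the graphs of treewidth ≤ 1, so tw(G) ≥ 2. Therefore the treewidth is 2.

Treewidth 2.
One such decomposition:
Bags: B1 = {0, 2, 3}  B2 = {1, 2, 3}
Tree: B1–B2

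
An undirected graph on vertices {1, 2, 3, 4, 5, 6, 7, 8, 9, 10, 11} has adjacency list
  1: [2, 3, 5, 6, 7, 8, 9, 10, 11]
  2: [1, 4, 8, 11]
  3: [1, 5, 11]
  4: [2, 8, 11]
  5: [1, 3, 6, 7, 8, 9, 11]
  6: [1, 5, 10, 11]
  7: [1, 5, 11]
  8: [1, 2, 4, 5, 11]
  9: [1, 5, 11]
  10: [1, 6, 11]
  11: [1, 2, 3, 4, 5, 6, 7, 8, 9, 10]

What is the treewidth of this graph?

A width-3 tree decomposition is:
Bags: B1 = {1, 6, 10, 11}  B2 = {1, 5, 6, 11}  B3 = {1, 5, 8, 11}  B4 = {1, 5, 7, 11}  B5 = {1, 5, 9, 11}  B6 = {1, 3, 5, 11}  B7 = {1, 2, 8, 11}  B8 = {2, 4, 8, 11}
Tree: B1–B2, B2–B3, B3–B4, B3–B5, B3–B6, B3–B7, B7–B8
The largest bag has 4 vertices, giving width 3; this decomposition certifies tw(G) ≤ 3. Conversely, {1, 2, 8, 11} is a clique of size 4, and the vertices of any clique must share a bag in every tree decomposition; so some bag has ≥ 4 vertices and tw(G) ≥ 3. Combining the bounds, tw(G) = 3.

3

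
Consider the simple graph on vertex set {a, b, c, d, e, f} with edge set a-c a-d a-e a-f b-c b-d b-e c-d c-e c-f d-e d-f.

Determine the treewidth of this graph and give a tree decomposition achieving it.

The largest bag has 4 vertices, giving width 3; this decomposition certifies tw(G) ≤ 3. Conversely, {a, c, d, e} is a clique of size 4, and the vertices of any clique must share a bag in every tree decomposition; so some bag has ≥ 4 vertices and tw(G) ≥ 3. Therefore the treewidth is 3.

Treewidth 3.
One optimal decomposition is:
Bags: B1 = {b, c, d, e}  B2 = {a, c, d, e}  B3 = {a, c, d, f}
Tree: B1–B2, B2–B3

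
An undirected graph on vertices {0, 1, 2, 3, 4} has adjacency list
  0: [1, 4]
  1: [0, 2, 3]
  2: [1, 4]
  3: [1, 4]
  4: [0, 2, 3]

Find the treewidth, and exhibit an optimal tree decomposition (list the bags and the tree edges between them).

Treewidth 2.
One such decomposition:
Bags: B1 = {1, 3, 4}  B2 = {1, 2, 4}  B3 = {0, 1, 4}
Tree: B1–B2, B2–B3

Each bag holds 3 vertices, so the decomposition has width 2, which upper-bounds the treewidth. The edges 4–3–1–2–4 form a cycle, so G is not a tree and its treewidth is at least 2. Therefore the treewidth is 2.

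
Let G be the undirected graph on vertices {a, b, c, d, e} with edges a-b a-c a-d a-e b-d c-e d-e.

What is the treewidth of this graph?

A width-2 tree decomposition is:
Bags: B1 = {a, b, d}  B2 = {a, d, e}  B3 = {a, c, e}
Tree: B1–B2, B2–B3
The largest bag has 3 vertices, giving width 2; this decomposition certifies tw(G) ≤ 2. For the lower bound, the 3 vertices {a, d, e} are pairwise adjacent, and any tree decomposition puts a clique entirely inside one bag — forcing width ≥ 2. Combining the bounds, tw(G) = 2.

2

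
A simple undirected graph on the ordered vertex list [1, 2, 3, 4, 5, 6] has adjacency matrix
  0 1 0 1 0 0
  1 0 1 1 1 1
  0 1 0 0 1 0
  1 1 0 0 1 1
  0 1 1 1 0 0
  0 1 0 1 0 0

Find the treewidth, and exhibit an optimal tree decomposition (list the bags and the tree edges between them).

Treewidth 2.
One such decomposition:
Bags: B1 = {1, 2, 4}  B2 = {2, 4, 5}  B3 = {2, 3, 5}  B4 = {2, 4, 6}
Tree: B1–B2, B2–B3, B1–B4

Each bag holds 3 vertices, so the decomposition has width 2, which upper-bounds the treewidth. On the other hand G contains the 3-clique {2, 3, 5}. A clique must lie in a single bag of any decomposition, so no decomposition can have width below 2. The upper and lower bounds meet at 2, so that is the treewidth.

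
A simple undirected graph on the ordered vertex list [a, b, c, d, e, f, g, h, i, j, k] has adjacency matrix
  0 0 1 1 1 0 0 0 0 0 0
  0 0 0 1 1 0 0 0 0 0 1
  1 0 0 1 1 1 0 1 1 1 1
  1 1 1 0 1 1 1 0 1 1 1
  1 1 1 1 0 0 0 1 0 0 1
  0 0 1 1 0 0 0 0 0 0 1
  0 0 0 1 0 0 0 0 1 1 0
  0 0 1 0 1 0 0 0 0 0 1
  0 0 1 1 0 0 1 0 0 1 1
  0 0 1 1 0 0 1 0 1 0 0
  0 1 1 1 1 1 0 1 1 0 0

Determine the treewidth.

A width-3 tree decomposition is:
Bags: B1 = {c, d, i, k}  B2 = {c, d, e, k}  B3 = {c, e, h, k}  B4 = {c, d, i, j}  B5 = {d, g, i, j}  B6 = {c, d, f, k}  B7 = {a, c, d, e}  B8 = {b, d, e, k}
Tree: B1–B2, B2–B3, B1–B4, B4–B5, B1–B6, B2–B7, B2–B8
The largest bag has 4 vertices, giving width 3; this decomposition certifies tw(G) ≤ 3. For the lower bound, the 4 vertices {d, g, i, j} are pairwise adjacent, and any tree decomposition puts a clique entirely inside one bag — forcing width ≥ 3. Therefore the treewidth is 3.

3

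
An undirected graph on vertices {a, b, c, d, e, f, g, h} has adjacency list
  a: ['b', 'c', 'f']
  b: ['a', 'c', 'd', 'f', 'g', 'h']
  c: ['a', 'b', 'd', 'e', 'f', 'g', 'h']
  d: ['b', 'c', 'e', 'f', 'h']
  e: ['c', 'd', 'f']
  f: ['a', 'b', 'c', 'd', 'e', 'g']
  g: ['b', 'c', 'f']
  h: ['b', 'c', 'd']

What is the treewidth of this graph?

A width-3 tree decomposition is:
Bags: B1 = {b, c, d, h}  B2 = {b, c, d, f}  B3 = {c, d, e, f}  B4 = {b, c, f, g}  B5 = {a, b, c, f}
Tree: B1–B2, B2–B3, B2–B4, B2–B5
The largest bag has 4 vertices, giving width 3; this decomposition certifies tw(G) ≤ 3. On the other hand G contains the 4-clique {b, c, d, h}. A clique must lie in a single bag of any decomposition, so no decomposition can have width below 3. Combining the bounds, tw(G) = 3.

3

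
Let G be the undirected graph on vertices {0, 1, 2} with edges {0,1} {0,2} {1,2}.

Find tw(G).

A width-2 tree decomposition is:
Bags: B1 = {0, 1, 2}
Tree: (single bag)
A single bag containing all 3 vertices is trivially a valid decomposition of width 2. On the other hand G contains the 3-clique {0, 1, 2}. A clique must lie in a single bag of any decomposition, so no decomposition can have width below 2. The upper and lower bounds meet at 2, so that is the treewidth.

2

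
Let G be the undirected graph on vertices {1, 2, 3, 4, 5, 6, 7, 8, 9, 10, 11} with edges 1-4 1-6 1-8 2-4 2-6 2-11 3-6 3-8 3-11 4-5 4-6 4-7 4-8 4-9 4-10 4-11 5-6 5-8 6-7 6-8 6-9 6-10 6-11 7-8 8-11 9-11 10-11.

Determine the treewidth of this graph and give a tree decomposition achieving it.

Treewidth 3.
Bags: B1 = {1, 4, 6, 8}  B2 = {4, 6, 8, 11}  B3 = {2, 4, 6, 11}  B4 = {3, 6, 8, 11}  B5 = {4, 6, 9, 11}  B6 = {4, 5, 6, 8}  B7 = {4, 6, 7, 8}  B8 = {4, 6, 10, 11}
Tree: B1–B2, B2–B3, B2–B4, B3–B5, B2–B6, B1–B7, B2–B8

Each bag holds 4 vertices, so the decomposition has width 3, which upper-bounds the treewidth. Conversely, {3, 6, 8, 11} is a clique of size 4, and the vertices of any clique must share a bag in every tree decomposition; so some bag has ≥ 4 vertices and tw(G) ≥ 3. The upper and lower bounds meet at 3, so that is the treewidth.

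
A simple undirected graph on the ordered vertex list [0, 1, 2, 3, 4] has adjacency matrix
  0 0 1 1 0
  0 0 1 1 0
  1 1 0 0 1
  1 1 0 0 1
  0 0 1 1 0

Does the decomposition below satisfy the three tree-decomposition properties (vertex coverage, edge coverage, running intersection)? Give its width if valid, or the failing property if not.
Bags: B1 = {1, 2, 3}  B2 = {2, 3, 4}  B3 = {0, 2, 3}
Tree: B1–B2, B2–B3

Yes; width 2.

Every vertex of G appears in some bag (union = {0, 1, 2, 3, 4}); every edge is covered by a bag; and for each vertex v the set of bags containing v is connected in the bag tree. The decomposition is therefore valid. The largest bag has 3 vertices, so the width is 2.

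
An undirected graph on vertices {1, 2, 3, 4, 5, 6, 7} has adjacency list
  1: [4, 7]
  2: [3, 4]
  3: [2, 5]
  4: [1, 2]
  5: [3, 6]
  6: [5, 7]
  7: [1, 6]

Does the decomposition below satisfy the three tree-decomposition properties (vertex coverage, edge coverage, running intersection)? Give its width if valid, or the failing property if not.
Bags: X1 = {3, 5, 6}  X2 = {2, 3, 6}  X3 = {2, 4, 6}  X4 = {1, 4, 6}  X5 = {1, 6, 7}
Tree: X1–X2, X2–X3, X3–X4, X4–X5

Every vertex of G appears in some bag (union = {1, 2, 3, 4, 5, 6, 7}); every edge is covered by a bag; and for each vertex v the set of bags containing v is connected in the bag tree. The decomposition is therefore valid. The largest bag has 3 vertices, so the width is 2.

Yes; width 2.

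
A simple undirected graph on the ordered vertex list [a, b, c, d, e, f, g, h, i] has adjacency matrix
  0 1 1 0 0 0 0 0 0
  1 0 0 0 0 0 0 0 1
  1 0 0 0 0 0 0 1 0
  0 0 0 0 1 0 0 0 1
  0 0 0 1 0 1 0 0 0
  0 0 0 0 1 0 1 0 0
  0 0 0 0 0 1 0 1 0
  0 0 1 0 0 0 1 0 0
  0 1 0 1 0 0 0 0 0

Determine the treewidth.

2

A width-2 tree decomposition is:
Bags: B1 = {e, f, g}  B2 = {e, g, h}  B3 = {c, e, h}  B4 = {a, c, e}  B5 = {a, b, e}  B6 = {b, e, i}  B7 = {d, e, i}
Tree: B1–B2, B2–B3, B3–B4, B4–B5, B5–B6, B6–B7
The largest bag has 3 vertices, giving width 2; this decomposition certifies tw(G) ≤ 2. Since e–f–g–h–c–a–b–i–d–e is a cycle in G, G is not acyclic. Forests are exactly the graphs of treewidth ≤ 1, so tw(G) ≥ 2. Combining the bounds, tw(G) = 2.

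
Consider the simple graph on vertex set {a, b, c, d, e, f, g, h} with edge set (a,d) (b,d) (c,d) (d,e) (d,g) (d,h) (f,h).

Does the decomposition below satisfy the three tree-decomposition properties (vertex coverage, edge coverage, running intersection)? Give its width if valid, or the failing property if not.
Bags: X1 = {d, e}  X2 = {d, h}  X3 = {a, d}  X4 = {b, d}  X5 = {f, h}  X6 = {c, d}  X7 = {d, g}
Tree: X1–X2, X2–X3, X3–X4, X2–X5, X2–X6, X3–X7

Checking the three conditions: (i) the bags cover all of {a, b, c, d, e, f, g, h}; (ii) for each edge, some bag contains both endpoints; (iii) the bags containing any fixed vertex form a subtree. All hold, so the decomposition is valid with width 2 − 1 = 1.

Yes; width 1.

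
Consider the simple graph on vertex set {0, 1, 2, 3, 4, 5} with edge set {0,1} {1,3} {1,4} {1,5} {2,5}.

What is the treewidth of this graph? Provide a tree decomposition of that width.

The largest bag has 2 vertices, giving width 1; this decomposition certifies tw(G) ≤ 1. Since G has at least one edge (e.g. 3–1), it is not an edgeless graph, so tw(G) ≥ 1. The upper and lower bounds meet at 1, so that is the treewidth.

Treewidth 1.
Bags: B1 = {1, 3}  B2 = {1, 5}  B3 = {0, 1}  B4 = {2, 5}  B5 = {1, 4}
Tree: B1–B2, B2–B3, B2–B4, B1–B5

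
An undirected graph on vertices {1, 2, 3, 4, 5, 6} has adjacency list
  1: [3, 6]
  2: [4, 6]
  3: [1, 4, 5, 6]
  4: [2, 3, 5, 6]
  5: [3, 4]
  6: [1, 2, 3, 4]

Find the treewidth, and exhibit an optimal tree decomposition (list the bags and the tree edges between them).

Each bag holds 3 vertices, so the decomposition has width 2, which upper-bounds the treewidth. On the other hand G contains the 3-clique {2, 4, 6}. A clique must lie in a single bag of any decomposition, so no decomposition can have width below 2. Therefore the treewidth is 2.

Treewidth 2.
One optimal decomposition is:
Bags: B1 = {2, 4, 6}  B2 = {3, 4, 6}  B3 = {1, 3, 6}  B4 = {3, 4, 5}
Tree: B1–B2, B2–B3, B2–B4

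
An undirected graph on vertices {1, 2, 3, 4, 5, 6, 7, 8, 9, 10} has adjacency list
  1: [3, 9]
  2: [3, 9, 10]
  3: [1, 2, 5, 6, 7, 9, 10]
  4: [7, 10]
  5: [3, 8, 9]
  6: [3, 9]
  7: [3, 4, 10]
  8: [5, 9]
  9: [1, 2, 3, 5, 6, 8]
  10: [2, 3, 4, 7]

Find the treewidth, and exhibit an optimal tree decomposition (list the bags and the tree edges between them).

Treewidth 2.
One such decomposition:
Bags: B1 = {3, 5, 9}  B2 = {1, 3, 9}  B3 = {2, 3, 9}  B4 = {2, 3, 10}  B5 = {3, 7, 10}  B6 = {5, 8, 9}  B7 = {3, 6, 9}  B8 = {4, 7, 10}
Tree: B1–B2, B1–B3, B3–B4, B4–B5, B1–B6, B1–B7, B5–B8

Every bag has size at most 3, so the width is 3 − 1 = 2 and tw(G) ≤ 2. For the lower bound, the 3 vertices {5, 8, 9} are pairwise adjacent, and any tree decomposition puts a clique entirely inside one bag — forcing width ≥ 2. Combining the bounds, tw(G) = 2.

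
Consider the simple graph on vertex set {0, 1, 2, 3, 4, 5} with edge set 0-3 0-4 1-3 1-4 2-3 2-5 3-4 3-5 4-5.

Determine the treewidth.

2

A width-2 tree decomposition is:
Bags: B1 = {3, 4, 5}  B2 = {0, 3, 4}  B3 = {1, 3, 4}  B4 = {2, 3, 5}
Tree: B1–B2, B1–B3, B1–B4
Each bag holds 3 vertices, so the decomposition has width 2, which upper-bounds the treewidth. On the other hand G contains the 3-clique {2, 3, 5}. A clique must lie in a single bag of any decomposition, so no decomposition can have width below 2. The upper and lower bounds meet at 2, so that is the treewidth.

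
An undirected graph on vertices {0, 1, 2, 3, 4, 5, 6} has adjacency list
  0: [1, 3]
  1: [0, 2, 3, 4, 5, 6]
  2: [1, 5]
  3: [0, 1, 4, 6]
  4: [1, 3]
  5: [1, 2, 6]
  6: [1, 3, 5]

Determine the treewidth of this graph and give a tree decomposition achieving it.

Each bag holds 3 vertices, so the decomposition has width 2, which upper-bounds the treewidth. On the other hand G contains the 3-clique {1, 2, 5}. A clique must lie in a single bag of any decomposition, so no decomposition can have width below 2. The upper and lower bounds meet at 2, so that is the treewidth.

Treewidth 2.
One optimal decomposition is:
Bags: B1 = {1, 3, 6}  B2 = {1, 3, 4}  B3 = {1, 5, 6}  B4 = {1, 2, 5}  B5 = {0, 1, 3}
Tree: B1–B2, B1–B3, B3–B4, B1–B5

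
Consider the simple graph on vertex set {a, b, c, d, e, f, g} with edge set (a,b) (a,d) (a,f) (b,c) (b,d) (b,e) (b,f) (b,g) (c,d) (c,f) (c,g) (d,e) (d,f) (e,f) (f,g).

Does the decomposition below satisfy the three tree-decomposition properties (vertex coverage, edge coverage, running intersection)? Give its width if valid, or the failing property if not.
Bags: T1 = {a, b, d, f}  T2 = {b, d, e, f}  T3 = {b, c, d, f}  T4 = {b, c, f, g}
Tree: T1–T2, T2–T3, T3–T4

Yes; width 3.

Every vertex of G appears in some bag (union = {a, b, c, d, e, f, g}); every edge is covered by a bag; and for each vertex v the set of bags containing v is connected in the bag tree. The decomposition is therefore valid. The largest bag has 4 vertices, so the width is 3.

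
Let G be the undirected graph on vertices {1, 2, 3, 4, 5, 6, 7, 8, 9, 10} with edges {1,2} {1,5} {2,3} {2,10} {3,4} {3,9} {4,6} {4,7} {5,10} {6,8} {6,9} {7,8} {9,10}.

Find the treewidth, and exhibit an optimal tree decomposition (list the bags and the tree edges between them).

Treewidth 2.
One such decomposition:
Bags: B1 = {1, 2, 5}  B2 = {2, 5, 10}  B3 = {2, 3, 10}  B4 = {3, 9, 10}  B5 = {3, 4, 9}  B6 = {4, 6, 9}  B7 = {4, 6, 7}  B8 = {6, 7, 8}
Tree: B1–B2, B2–B3, B3–B4, B4–B5, B5–B6, B6–B7, B7–B8

The largest bag has 3 vertices, giving width 2; this decomposition certifies tw(G) ≤ 2. For the lower bound, G contains the cycle 1–5–10–2–1, so G is not a forest; only forests have treewidth ≤ 1, hence tw(G) ≥ 2. The upper and lower bounds meet at 2, so that is the treewidth.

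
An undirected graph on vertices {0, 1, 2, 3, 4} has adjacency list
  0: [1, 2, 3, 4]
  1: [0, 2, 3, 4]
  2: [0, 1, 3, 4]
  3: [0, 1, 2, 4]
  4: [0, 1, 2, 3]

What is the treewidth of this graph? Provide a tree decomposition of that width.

Treewidth 4.
One such decomposition:
Bags: B1 = {0, 1, 2, 3, 4}
Tree: (single bag)

With just one bag of size 5, the width is 5 − 1 = 4, so tw(G) ≤ 4. For the lower bound, the 5 vertices {0, 1, 2, 3, 4} are pairwise adjacent, and any tree decomposition puts a clique entirely inside one bag — forcing width ≥ 4. Therefore the treewidth is 4.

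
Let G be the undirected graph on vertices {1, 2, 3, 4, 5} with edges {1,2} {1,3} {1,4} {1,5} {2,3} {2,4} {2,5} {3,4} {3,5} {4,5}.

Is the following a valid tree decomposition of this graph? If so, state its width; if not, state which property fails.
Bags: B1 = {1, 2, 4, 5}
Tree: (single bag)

A tree decomposition must satisfy three properties: every vertex lies in some bag; for every edge, both endpoints lie together in some bag; and for every vertex, the bags containing it form a connected subtree. Here vertex 3 appears in no bag, so the decomposition is invalid.

No — vertex 3 appears in no bag.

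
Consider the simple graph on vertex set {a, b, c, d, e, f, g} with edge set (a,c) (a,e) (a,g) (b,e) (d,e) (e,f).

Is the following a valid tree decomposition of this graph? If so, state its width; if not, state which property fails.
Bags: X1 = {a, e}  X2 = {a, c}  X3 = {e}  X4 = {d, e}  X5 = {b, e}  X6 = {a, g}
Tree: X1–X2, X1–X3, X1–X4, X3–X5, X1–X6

No — vertex f appears in no bag.

A tree decomposition must satisfy three properties: every vertex lies in some bag; for every edge, both endpoints lie together in some bag; and for every vertex, the bags containing it form a connected subtree. Here vertex f appears in no bag, so the decomposition is invalid.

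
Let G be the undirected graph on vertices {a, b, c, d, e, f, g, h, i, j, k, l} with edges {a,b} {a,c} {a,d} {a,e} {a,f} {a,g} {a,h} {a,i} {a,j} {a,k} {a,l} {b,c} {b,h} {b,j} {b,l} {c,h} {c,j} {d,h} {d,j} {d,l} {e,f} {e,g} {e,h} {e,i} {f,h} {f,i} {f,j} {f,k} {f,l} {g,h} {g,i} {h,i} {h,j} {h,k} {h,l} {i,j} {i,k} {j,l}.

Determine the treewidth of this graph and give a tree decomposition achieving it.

Treewidth 4.
One such decomposition:
Bags: B1 = {a, f, h, j, l}  B2 = {a, b, h, j, l}  B3 = {a, f, h, i, j}  B4 = {a, e, f, h, i}  B5 = {a, d, h, j, l}  B6 = {a, b, c, h, j}  B7 = {a, f, h, i, k}  B8 = {a, e, g, h, i}
Tree: B1–B2, B1–B3, B3–B4, B1–B5, B2–B6, B4–B7, B4–B8

Every bag has size at most 5, so the width is 5 − 1 = 4 and tw(G) ≤ 4. Conversely, {a, e, g, h, i} is a clique of size 5, and the vertices of any clique must share a bag in every tree decomposition; so some bag has ≥ 5 vertices and tw(G) ≥ 4. Combining the bounds, tw(G) = 4.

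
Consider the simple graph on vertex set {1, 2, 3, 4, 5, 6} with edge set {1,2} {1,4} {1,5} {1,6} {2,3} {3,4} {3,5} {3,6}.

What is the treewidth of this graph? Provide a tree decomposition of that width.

Every bag has size at most 3, so the width is 3 − 1 = 2 and tw(G) ≤ 2. For the lower bound, G contains the cycle 3–5–1–6–3, so G is not a forest; only forests have treewidth ≤ 1, hence tw(G) ≥ 2. Therefore the treewidth is 2.

Treewidth 2.
One such decomposition:
Bags: B1 = {1, 3, 5}  B2 = {1, 3, 6}  B3 = {1, 3, 4}  B4 = {1, 2, 3}
Tree: B1–B2, B2–B3, B3–B4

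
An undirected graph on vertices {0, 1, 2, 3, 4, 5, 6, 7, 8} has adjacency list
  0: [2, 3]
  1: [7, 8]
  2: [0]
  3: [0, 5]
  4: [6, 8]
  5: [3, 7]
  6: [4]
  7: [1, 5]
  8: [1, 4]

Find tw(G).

A width-1 tree decomposition is:
Bags: B1 = {0, 2}  B2 = {0, 3}  B3 = {3, 5}  B4 = {5, 7}  B5 = {1, 7}  B6 = {1, 8}  B7 = {4, 8}  B8 = {4, 6}
Tree: B1–B2, B2–B3, B3–B4, B4–B5, B5–B6, B6–B7, B7–B8
Each bag holds 2 vertices, so the decomposition has width 1, which upper-bounds the treewidth. G has an edge, so its treewidth is at least 1. Hence tw(G) = 1 exactly.

1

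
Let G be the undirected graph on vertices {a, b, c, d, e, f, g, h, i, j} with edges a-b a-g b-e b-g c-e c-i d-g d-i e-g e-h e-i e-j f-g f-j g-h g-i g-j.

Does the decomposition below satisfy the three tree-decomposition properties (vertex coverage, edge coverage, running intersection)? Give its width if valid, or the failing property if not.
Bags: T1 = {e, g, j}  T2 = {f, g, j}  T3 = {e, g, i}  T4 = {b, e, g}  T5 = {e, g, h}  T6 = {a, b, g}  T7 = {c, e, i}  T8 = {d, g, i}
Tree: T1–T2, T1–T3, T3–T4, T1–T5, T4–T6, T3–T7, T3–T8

Vertex coverage: the bags together contain {a, b, c, d, e, f, g, h, i, j}, the full vertex set. Edge coverage: each edge of G has both endpoints in at least one bag. Running intersection: for every vertex, the bags containing it form a connected subtree. All three properties hold, so this is a valid tree decomposition of width max|bag| − 1 = 2, and hence tw(G) ≤ 2.

Yes; width 2.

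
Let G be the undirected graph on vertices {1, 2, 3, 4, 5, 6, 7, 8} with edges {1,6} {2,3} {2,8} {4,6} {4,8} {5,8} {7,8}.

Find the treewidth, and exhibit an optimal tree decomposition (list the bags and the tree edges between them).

Treewidth 1.
One optimal decomposition is:
Bags: B1 = {5, 8}  B2 = {4, 8}  B3 = {2, 8}  B4 = {4, 6}  B5 = {2, 3}  B6 = {1, 6}  B7 = {7, 8}
Tree: B1–B2, B1–B3, B2–B4, B3–B5, B4–B6, B2–B7

Each bag holds 2 vertices, so the decomposition has width 1, which upper-bounds the treewidth. Any graph with an edge has treewidth ≥ 1, and G has the edge 5–8. Combining the bounds, tw(G) = 1.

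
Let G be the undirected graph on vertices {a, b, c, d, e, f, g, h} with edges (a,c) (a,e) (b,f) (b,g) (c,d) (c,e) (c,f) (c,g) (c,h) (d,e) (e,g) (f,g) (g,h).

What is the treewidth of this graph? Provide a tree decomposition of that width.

Each bag holds 3 vertices, so the decomposition has width 2, which upper-bounds the treewidth. Conversely, {c, d, e} is a clique of size 3, and the vertices of any clique must share a bag in every tree decomposition; so some bag has ≥ 3 vertices and tw(G) ≥ 2. Hence tw(G) = 2 exactly.

Treewidth 2.
Bags: B1 = {c, d, e}  B2 = {c, e, g}  B3 = {c, f, g}  B4 = {c, g, h}  B5 = {a, c, e}  B6 = {b, f, g}
Tree: B1–B2, B2–B3, B3–B4, B1–B5, B3–B6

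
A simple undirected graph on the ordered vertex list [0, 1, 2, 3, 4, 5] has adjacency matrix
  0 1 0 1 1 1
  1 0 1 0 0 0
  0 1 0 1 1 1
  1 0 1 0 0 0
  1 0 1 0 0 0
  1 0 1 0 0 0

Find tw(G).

A width-2 tree decomposition is:
Bags: B1 = {0, 2, 5}  B2 = {0, 2, 3}  B3 = {0, 1, 2}  B4 = {0, 2, 4}
Tree: B1–B2, B2–B3, B3–B4
Each bag holds 3 vertices, so the decomposition has width 2, which upper-bounds the treewidth. Since 0–5–2–3–0 is a cycle in G, G is not acyclic. Forests are exactly the graphs of treewidth ≤ 1, so tw(G) ≥ 2. Hence tw(G) = 2 exactly.

2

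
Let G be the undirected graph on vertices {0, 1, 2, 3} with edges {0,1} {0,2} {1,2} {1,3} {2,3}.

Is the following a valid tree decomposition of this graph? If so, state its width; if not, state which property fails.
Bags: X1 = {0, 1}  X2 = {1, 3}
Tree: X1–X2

A tree decomposition must satisfy three properties: every vertex lies in some bag; for every edge, both endpoints lie together in some bag; and for every vertex, the bags containing it form a connected subtree. Here vertex 2 appears in no bag, so the decomposition is invalid.

No — vertex 2 appears in no bag.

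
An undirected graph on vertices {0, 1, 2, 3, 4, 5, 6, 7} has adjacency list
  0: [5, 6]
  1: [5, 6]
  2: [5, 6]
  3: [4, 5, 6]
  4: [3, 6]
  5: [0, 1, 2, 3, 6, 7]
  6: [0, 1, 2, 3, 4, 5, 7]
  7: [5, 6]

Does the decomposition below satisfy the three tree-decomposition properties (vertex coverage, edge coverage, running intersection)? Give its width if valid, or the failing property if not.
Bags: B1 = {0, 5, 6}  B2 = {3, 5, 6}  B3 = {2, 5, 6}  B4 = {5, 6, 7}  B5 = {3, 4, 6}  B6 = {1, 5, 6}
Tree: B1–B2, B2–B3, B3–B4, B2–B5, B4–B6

Every vertex of G appears in some bag (union = {0, 1, 2, 3, 4, 5, 6, 7}); every edge is covered by a bag; and for each vertex v the set of bags containing v is connected in the bag tree. The decomposition is therefore valid. The largest bag has 3 vertices, so the width is 2.

Yes; width 2.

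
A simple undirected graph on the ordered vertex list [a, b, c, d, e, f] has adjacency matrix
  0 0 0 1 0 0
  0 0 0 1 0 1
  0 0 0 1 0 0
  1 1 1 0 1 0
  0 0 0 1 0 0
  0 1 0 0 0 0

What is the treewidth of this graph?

1

A width-1 tree decomposition is:
Bags: B1 = {b, d}  B2 = {d, e}  B3 = {c, d}  B4 = {b, f}  B5 = {a, d}
Tree: B1–B2, B2–B3, B1–B4, B2–B5
Every bag has size at most 2, so the width is 2 − 1 = 1 and tw(G) ≤ 1. Any graph with an edge has treewidth ≥ 1, and G has the edge b–d. Therefore the treewidth is 1.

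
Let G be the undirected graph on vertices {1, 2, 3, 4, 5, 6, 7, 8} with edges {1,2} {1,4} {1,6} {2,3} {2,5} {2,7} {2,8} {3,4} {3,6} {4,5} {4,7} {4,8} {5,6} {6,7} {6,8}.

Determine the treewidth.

A width-3 tree decomposition is:
Bags: B1 = {2, 4, 6, 8}  B2 = {1, 2, 4, 6}  B3 = {2, 4, 5, 6}  B4 = {2, 4, 6, 7}  B5 = {2, 3, 4, 6}
Tree: B1–B2, B2–B3, B3–B4, B4–B5
Every bag has size at most 4, so the width is 4 − 1 = 3 and tw(G) ≤ 3. For the lower bound: the 4 vertex sets {4,8}, {1,6}, {2}, {5} are disjoint, each induces a connected subgraph, and every pair is joined by at least one edge of G. Contracting each set to a single vertex therefore yields K_{4} as a minor, and since treewidth is minor-monotone, tw(G) ≥ tw(K_{4}) = 3. Combining the bounds, tw(G) = 3.

3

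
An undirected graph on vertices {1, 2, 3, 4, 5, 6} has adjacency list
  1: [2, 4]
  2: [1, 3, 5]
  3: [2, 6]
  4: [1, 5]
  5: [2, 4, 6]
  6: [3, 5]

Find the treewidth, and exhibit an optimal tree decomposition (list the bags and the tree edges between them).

Treewidth 2.
One such decomposition:
Bags: B1 = {1, 2, 4}  B2 = {2, 4, 5}  B3 = {2, 3, 5}  B4 = {3, 5, 6}
Tree: B1–B2, B2–B3, B3–B4

The largest bag has 3 vertices, giving width 2; this decomposition certifies tw(G) ≤ 2. For the lower bound, G contains the cycle 1–4–5–2–1, so G is not a forest; only forests have treewidth ≤ 1, hence tw(G) ≥ 2. Hence tw(G) = 2 exactly.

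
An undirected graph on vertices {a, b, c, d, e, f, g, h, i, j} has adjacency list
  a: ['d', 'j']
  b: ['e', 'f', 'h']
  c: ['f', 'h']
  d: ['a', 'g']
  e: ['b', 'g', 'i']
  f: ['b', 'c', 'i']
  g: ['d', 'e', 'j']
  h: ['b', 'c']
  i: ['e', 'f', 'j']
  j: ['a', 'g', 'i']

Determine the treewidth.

2

A width-2 tree decomposition is:
Bags: B1 = {a, d, j}  B2 = {d, g, j}  B3 = {g, i, j}  B4 = {e, g, i}  B5 = {e, f, i}  B6 = {b, e, f}  B7 = {b, c, f}  B8 = {b, c, h}
Tree: B1–B2, B2–B3, B3–B4, B4–B5, B5–B6, B6–B7, B7–B8
Each bag holds 3 vertices, so the decomposition has width 2, which upper-bounds the treewidth. Since a–d–g–j–a is a cycle in G, G is not acyclic. Forests are exactly the graphs of treewidth ≤ 1, so tw(G) ≥ 2. Therefore the treewidth is 2.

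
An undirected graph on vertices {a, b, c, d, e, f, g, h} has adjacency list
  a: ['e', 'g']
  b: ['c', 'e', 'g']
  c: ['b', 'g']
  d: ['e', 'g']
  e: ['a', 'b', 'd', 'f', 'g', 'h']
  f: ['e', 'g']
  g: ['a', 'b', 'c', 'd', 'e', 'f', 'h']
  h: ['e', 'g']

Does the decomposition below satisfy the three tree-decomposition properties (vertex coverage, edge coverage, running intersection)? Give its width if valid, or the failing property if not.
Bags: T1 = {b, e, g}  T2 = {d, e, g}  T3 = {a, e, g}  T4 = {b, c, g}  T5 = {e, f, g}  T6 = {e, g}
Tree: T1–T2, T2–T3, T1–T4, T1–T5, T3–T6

No — vertex h appears in no bag.

A tree decomposition must satisfy three properties: every vertex lies in some bag; for every edge, both endpoints lie together in some bag; and for every vertex, the bags containing it form a connected subtree. Here vertex h appears in no bag, so the decomposition is invalid.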